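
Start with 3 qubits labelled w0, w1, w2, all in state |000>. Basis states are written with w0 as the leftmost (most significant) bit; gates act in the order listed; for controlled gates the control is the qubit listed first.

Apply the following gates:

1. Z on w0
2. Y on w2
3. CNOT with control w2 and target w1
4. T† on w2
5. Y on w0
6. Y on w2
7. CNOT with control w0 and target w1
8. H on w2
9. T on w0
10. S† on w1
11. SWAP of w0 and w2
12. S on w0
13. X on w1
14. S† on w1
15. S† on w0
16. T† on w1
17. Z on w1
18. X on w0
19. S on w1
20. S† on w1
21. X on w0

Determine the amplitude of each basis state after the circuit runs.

The final amplitudes are sqrt(2)*exp(3*I*pi/4)/2 on |011>, sqrt(2)*exp(3*I*pi/4)/2 on |111>, and 0 on every other basis state. Key observation: gates 18-21 undo each other exactly, leaving only the rest of the circuit to track.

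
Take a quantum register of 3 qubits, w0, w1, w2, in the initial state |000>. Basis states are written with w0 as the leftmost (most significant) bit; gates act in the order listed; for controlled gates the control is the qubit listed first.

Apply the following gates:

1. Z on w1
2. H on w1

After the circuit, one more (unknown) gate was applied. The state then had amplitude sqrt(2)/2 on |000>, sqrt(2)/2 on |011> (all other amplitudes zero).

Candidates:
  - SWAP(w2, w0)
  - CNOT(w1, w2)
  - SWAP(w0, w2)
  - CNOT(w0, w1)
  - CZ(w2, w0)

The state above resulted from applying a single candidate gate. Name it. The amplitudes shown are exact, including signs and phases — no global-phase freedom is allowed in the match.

It was CNOT(w1, w2) that produced the state shown.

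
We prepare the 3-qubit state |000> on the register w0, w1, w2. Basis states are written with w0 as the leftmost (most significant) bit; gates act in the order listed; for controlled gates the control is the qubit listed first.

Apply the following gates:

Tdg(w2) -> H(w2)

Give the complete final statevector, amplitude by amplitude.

The resulting statevector has amplitude sqrt(2)/2 on |000>, sqrt(2)/2 on |001>, and 0 on every other basis state.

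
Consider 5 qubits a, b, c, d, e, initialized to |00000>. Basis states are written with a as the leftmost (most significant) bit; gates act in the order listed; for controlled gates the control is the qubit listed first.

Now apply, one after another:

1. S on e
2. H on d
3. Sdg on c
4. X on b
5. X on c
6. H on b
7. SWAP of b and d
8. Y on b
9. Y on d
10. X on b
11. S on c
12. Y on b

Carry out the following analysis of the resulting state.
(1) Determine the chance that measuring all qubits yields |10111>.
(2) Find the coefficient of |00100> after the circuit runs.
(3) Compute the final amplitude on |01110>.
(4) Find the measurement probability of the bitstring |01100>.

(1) A full measurement returns |10111> with probability 0.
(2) The final state's coefficient on |00100> equals 1/2.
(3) The amplitude on |01110> is 1/2.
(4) The probability of measuring |01100> is 1/4.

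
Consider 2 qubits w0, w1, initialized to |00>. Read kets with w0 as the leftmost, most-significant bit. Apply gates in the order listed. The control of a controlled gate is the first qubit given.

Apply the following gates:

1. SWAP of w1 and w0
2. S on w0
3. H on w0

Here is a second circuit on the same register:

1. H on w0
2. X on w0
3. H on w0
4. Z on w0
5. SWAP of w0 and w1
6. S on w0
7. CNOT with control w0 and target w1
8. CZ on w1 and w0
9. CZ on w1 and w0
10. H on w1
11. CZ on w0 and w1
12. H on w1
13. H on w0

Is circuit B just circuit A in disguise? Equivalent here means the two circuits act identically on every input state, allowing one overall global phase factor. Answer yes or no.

Yes — the two circuits implement the same unitary up to a global phase.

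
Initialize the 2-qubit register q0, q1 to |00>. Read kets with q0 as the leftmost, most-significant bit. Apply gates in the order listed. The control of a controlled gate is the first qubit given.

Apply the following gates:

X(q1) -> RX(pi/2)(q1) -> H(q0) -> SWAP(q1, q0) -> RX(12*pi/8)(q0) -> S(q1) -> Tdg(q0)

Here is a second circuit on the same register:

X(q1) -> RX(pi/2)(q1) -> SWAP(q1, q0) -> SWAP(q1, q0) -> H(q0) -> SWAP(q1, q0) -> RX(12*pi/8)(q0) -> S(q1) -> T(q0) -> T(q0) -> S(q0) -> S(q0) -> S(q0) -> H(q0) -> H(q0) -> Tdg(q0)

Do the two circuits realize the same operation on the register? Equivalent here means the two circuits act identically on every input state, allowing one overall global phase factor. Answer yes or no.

Yes — the two circuits implement the same unitary up to a global phase.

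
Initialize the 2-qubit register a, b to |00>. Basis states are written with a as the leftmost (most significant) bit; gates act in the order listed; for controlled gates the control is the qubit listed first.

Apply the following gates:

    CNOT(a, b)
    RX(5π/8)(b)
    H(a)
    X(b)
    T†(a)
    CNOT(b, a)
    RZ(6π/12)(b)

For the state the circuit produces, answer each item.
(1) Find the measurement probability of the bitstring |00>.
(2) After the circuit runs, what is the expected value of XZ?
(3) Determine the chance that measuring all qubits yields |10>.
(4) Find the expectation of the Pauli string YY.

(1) A full measurement returns |00> with probability sqrt(2 - sqrt(2))/8 + 1/4.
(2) In the final state, XZ has expectation sqrt(4 - 2*sqrt(2))/4.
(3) Outcome |10> occurs with probability sqrt(2 - sqrt(2))/8 + 1/4.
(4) In the final state, YY has expectation 0.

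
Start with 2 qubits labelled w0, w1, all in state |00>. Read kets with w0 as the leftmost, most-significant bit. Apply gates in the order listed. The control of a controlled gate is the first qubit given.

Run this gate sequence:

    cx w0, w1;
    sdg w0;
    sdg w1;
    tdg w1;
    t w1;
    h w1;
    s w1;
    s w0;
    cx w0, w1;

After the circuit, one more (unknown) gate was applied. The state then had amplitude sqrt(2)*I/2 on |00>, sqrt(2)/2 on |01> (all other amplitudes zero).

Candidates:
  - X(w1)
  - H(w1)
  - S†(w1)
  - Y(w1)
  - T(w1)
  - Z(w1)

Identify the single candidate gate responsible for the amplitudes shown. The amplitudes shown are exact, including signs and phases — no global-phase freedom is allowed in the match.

The applied gate was X(w1).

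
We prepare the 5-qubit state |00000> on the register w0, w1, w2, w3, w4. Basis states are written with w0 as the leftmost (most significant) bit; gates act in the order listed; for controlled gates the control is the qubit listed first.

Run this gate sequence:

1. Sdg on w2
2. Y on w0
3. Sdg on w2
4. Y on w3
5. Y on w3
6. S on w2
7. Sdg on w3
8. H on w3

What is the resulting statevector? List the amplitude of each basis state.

After the circuit, the state carries amplitude sqrt(2)*I/2 on |10000>, sqrt(2)*I/2 on |10010>, and 0 on every other basis state. Key observation: the block from step 3 through step 6 cancels to the identity and can be dropped.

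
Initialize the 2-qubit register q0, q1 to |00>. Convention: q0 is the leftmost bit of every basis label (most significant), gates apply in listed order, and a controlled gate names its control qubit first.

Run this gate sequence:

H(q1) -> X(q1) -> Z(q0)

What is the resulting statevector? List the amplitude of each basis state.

The final amplitudes are sqrt(2)/2 on |00>, sqrt(2)/2 on |01>, 0 on |10>, 0 on |11>.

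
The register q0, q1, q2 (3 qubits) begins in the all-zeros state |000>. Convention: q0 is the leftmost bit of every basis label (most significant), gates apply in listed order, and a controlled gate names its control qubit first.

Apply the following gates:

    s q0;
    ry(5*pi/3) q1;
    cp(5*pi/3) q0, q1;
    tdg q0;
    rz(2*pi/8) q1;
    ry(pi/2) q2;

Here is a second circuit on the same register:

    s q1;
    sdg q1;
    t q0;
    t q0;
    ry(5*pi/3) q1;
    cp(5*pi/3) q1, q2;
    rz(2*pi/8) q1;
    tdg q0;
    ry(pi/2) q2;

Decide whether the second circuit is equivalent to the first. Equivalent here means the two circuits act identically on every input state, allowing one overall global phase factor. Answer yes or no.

No — the two circuits implement different unitaries, even allowing a global phase.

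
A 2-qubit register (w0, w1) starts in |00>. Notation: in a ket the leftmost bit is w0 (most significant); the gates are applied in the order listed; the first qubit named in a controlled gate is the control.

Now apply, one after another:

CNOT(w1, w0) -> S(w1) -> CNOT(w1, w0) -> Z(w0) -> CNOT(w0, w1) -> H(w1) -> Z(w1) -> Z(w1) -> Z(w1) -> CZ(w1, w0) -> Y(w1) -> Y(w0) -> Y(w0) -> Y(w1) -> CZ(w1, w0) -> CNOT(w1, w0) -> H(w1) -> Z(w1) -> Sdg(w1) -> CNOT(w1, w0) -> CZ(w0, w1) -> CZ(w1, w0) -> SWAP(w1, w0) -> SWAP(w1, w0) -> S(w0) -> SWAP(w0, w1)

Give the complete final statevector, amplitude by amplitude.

After the circuit, the state carries amplitude 1/2 on |00>, -I/2 on |01>, I/2 on |10>, -1/2 on |11>. Key observation: the block from step 10 through step 15 cancels to the identity and can be dropped.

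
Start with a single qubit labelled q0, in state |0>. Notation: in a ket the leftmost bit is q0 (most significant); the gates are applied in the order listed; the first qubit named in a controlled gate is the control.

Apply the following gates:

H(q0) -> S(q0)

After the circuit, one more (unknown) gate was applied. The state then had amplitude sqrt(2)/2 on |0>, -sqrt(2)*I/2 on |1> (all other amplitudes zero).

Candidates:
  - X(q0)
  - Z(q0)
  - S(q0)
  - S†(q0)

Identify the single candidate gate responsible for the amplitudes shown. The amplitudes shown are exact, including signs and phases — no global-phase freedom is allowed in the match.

The unique candidate consistent with the amplitudes is Z(q0).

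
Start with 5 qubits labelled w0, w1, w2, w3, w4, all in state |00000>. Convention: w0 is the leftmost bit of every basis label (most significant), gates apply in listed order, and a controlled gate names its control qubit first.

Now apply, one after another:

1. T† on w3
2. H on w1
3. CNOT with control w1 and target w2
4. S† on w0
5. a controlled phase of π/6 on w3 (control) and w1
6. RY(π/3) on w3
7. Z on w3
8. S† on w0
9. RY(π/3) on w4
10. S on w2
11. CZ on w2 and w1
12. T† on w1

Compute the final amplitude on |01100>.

The final state's coefficient on |01100> equals -3*sqrt(2)*exp(I*pi/4)/8.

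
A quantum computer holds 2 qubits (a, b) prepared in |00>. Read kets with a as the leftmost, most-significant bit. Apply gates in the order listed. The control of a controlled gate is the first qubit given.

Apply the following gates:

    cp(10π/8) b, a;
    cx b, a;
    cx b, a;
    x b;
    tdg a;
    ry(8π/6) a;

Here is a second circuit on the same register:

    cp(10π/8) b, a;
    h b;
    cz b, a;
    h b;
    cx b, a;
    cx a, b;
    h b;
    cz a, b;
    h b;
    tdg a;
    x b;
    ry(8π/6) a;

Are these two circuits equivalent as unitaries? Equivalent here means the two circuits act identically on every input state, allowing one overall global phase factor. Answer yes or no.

No, they are not equivalent — no single phase factor reconciles the two unitaries.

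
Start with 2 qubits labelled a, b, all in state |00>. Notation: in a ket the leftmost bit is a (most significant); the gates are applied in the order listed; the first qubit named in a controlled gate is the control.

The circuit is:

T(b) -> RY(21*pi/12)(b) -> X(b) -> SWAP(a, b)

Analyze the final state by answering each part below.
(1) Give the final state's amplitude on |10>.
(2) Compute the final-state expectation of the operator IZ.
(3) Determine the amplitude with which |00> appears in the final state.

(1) The final state's coefficient on |10> equals -sqrt(sqrt(2) + 2)/2.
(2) The observable IZ averages to 1.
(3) |00> carries amplitude sqrt(2 - sqrt(2))/2 in the final state.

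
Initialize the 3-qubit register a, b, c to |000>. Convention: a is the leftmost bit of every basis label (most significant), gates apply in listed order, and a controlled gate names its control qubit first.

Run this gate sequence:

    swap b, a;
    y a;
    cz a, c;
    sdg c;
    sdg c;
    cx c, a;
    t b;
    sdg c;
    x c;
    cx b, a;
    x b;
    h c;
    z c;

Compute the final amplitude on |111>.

The amplitude on |111> is sqrt(2)*I/2.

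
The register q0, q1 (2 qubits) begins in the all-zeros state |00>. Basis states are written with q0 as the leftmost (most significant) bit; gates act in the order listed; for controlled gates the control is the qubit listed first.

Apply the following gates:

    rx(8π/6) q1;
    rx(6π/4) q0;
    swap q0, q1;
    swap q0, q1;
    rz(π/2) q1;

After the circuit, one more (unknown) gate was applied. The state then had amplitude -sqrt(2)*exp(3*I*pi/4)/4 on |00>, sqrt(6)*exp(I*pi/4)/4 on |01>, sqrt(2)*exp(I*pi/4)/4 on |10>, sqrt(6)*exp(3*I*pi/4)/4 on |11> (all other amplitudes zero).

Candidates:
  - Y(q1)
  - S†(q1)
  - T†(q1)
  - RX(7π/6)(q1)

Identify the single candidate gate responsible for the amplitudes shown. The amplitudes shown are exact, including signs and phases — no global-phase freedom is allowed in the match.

It was S†(q1) that produced the state shown. Key observation: steps 3-4 multiply out to the identity, so the circuit reduces to the remaining gates.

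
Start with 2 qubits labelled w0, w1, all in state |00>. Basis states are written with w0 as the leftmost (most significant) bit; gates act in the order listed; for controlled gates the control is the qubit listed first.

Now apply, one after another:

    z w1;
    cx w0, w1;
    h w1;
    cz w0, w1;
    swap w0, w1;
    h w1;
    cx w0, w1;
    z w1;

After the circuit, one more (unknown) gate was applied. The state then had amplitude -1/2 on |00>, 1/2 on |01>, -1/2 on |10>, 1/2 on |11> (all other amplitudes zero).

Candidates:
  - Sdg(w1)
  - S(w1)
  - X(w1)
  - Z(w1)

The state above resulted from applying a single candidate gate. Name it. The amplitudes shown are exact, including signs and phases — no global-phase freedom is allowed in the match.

The unique candidate consistent with the amplitudes is X(w1).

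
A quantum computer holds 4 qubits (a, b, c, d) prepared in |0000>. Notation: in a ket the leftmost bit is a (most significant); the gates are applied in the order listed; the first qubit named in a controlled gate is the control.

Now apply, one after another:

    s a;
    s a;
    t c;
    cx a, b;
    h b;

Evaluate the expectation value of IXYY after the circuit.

In the final state, IXYY has expectation 0.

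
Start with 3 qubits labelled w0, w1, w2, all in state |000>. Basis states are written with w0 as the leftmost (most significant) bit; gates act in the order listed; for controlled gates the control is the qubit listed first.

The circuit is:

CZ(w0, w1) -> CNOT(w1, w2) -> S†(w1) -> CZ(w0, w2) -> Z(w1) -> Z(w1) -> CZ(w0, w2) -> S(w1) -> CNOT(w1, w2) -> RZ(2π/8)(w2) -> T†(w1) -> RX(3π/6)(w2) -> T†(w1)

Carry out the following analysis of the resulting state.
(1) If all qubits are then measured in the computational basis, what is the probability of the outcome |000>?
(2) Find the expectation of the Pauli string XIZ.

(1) Outcome |000> occurs with probability 1/2.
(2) The expectation value of XIZ is 0.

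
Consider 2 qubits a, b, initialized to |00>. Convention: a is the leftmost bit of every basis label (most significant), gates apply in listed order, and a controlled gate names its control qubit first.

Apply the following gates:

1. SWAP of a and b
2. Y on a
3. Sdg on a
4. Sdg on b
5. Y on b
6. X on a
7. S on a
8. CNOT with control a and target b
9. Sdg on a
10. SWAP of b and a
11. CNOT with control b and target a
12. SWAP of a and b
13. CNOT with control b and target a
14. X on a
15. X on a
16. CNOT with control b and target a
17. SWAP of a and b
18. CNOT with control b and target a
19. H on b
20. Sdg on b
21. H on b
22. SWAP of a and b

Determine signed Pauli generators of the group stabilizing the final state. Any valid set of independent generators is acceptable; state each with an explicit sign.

One valid set of independent stabilizer generators is +YI, -IZ (any independent generating set of the same group is equally correct). Key observation: gates 11-18 undo each other exactly, leaving only the rest of the circuit to track.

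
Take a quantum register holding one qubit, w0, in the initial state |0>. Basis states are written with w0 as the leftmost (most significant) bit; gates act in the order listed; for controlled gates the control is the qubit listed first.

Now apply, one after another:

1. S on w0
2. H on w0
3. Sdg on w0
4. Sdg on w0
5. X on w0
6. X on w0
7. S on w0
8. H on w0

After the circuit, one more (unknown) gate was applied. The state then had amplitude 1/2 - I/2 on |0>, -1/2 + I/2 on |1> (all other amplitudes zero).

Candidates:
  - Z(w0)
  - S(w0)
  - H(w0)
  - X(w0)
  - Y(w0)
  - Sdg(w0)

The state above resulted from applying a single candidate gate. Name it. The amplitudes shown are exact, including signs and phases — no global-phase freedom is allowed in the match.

The applied gate was S(w0). Key observation: steps 4-7 multiply out to the identity, so the circuit reduces to the remaining gates.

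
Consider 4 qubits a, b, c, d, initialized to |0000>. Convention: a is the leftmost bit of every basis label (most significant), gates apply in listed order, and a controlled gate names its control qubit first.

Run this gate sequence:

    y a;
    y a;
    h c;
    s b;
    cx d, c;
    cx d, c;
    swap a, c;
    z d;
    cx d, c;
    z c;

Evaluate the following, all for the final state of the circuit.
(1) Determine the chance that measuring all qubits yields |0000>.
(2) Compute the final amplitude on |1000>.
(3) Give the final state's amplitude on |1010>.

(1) The probability of measuring |0000> is 1/2. Key observation: the block from step 5 through step 6 cancels to the identity and can be dropped.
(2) |1000> carries amplitude sqrt(2)/2 in the final state.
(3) The final state's coefficient on |1010> equals 0.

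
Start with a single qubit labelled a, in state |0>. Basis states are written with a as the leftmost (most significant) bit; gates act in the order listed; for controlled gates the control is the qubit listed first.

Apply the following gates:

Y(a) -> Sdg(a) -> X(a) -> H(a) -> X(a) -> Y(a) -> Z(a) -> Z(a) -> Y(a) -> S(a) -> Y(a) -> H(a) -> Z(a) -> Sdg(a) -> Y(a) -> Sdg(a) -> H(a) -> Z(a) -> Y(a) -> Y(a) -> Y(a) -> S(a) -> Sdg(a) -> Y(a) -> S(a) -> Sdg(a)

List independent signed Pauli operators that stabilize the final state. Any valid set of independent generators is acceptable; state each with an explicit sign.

The stabilizer group can be generated by +Y, among other valid generating sets.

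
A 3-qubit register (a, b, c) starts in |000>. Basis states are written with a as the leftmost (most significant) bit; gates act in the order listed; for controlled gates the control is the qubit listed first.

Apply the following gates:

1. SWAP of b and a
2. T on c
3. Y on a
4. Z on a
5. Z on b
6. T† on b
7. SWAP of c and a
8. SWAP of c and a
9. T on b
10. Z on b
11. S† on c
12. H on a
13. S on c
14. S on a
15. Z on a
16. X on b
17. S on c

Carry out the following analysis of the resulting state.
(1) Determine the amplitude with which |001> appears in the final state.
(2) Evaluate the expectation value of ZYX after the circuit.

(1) The final state's coefficient on |001> equals 0.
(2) In the final state, ZYX has expectation 0.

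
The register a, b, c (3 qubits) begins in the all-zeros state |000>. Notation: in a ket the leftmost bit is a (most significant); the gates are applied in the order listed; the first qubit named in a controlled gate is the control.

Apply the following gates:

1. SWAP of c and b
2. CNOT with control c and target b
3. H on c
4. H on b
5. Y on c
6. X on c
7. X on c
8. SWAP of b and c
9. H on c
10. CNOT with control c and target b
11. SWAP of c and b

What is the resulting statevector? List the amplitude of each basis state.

The final amplitudes are -sqrt(2)*I/2 on |000>, sqrt(2)*I/2 on |001>, and 0 on every other basis state.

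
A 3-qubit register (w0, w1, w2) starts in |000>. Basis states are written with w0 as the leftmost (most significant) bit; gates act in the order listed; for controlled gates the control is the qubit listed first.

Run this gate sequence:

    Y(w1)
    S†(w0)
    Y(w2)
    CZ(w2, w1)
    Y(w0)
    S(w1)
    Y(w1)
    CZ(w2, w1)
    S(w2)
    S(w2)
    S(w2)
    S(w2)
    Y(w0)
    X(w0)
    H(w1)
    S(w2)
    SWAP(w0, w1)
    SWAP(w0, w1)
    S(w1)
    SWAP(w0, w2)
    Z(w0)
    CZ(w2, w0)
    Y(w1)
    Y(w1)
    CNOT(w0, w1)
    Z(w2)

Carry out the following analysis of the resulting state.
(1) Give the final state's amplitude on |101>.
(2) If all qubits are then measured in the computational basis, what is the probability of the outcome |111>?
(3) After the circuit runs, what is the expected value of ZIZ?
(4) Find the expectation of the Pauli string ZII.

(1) The final state's coefficient on |101> equals sqrt(2)/2. Key observation: the block from step 9 through step 12 cancels to the identity and can be dropped.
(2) The probability of measuring |111> is 1/2.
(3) In the final state, ZIZ has expectation 1.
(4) The expectation value of ZII is -1.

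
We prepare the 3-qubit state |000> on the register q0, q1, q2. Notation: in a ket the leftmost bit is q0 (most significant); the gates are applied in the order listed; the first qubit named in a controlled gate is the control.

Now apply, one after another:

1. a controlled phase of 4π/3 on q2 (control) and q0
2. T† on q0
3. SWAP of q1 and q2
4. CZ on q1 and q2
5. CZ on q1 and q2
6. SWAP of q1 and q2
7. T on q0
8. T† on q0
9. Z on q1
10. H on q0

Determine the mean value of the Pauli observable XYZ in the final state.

In the final state, XYZ has expectation 0. Key observation: the block from step 2 through step 7 cancels to the identity and can be dropped.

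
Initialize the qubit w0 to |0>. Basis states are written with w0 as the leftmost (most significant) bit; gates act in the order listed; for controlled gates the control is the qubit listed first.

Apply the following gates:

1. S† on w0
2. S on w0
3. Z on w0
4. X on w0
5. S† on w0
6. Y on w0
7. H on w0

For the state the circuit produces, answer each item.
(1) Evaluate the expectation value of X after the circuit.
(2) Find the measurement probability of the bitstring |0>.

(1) In the final state, X has expectation 1.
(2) The probability of measuring |0> is 1/2.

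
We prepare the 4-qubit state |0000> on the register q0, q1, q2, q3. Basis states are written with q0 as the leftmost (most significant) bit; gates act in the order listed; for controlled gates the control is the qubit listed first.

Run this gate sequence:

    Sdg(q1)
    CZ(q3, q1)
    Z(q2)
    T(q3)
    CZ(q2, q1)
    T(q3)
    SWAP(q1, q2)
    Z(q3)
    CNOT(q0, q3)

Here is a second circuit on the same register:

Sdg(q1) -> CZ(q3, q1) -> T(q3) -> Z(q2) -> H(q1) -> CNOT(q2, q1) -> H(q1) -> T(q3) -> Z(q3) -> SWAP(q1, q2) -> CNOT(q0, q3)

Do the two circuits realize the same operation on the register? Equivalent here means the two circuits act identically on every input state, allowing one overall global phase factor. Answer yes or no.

Yes, they are equivalent — the unitaries differ by at most a global phase.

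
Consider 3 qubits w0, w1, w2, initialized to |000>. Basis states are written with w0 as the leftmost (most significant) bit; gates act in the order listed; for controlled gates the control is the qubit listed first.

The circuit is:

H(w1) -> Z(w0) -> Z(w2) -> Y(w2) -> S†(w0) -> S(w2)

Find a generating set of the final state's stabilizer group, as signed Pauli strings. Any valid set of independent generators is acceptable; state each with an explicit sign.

One valid set of independent stabilizer generators is +IXI, +ZII, -IIZ (any independent generating set of the same group is equally correct).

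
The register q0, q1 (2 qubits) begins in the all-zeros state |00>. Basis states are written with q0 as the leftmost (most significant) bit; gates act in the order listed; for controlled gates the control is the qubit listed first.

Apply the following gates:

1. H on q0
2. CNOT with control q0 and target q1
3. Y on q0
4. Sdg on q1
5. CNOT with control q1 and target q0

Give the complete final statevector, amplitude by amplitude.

The resulting statevector has amplitude 0 on |00>, 0 on |01>, sqrt(2)*I/2 on |10>, -sqrt(2)/2 on |11>.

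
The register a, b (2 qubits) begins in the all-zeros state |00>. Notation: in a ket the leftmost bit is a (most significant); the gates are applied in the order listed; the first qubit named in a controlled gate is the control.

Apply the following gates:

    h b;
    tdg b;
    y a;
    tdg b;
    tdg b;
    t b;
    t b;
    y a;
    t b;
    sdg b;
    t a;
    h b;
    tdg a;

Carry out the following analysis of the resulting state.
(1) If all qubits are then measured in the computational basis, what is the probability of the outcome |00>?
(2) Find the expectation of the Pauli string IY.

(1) A full measurement returns |00> with probability 1/2. Key observation: the block from step 2 through step 9 cancels to the identity and can be dropped.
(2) In the final state, IY has expectation 1.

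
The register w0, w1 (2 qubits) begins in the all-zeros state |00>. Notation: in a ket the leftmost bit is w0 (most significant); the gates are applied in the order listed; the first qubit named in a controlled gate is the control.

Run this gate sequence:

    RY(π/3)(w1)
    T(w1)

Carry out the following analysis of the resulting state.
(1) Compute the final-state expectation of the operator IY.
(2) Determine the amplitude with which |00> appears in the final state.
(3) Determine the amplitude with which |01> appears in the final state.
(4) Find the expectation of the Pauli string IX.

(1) The observable IY averages to sqrt(6)/4.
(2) The amplitude on |00> is sqrt(3)/2.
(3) The amplitude on |01> is exp(I*pi/4)/2.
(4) The observable IX averages to sqrt(6)/4.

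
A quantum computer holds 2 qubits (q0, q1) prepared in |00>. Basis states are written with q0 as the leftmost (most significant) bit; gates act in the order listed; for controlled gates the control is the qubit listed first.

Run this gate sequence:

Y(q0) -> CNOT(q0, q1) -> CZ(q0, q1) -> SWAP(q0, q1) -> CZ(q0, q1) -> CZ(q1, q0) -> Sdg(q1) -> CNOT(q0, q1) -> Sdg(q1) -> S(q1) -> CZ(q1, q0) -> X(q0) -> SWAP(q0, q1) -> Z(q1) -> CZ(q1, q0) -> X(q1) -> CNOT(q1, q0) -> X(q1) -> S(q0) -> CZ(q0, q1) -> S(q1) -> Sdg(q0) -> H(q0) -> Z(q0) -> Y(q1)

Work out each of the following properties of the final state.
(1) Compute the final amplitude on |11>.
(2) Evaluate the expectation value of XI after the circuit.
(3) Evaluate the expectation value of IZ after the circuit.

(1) The final state's coefficient on |11> equals -sqrt(2)*I/2.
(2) In the final state, XI has expectation 1.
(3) The expectation value of IZ is -1.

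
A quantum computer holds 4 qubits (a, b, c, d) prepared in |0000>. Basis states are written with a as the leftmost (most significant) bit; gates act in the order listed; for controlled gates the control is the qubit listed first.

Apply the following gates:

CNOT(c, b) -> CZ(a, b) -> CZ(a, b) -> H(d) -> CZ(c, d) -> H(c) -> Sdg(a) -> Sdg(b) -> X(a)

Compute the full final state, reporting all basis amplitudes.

After the circuit, the state carries amplitude 1/2 on |1000>, 1/2 on |1001>, 1/2 on |1010>, 1/2 on |1011>, and 0 on every other basis state. Key observation: steps 2-3 multiply out to the identity, so the circuit reduces to the remaining gates.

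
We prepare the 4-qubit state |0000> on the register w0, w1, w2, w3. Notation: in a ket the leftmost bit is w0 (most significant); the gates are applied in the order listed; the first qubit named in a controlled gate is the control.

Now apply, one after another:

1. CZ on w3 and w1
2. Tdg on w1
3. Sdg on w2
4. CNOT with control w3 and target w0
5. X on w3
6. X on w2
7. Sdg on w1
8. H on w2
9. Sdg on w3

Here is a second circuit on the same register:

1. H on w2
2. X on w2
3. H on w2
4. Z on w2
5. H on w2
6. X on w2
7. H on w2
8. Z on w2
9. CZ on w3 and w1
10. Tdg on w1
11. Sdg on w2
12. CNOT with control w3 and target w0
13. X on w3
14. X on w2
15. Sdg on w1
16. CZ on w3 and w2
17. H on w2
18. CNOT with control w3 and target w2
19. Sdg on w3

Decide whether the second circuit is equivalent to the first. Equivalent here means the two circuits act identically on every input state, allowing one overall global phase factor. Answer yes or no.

Yes, they are equivalent — the unitaries differ by at most a global phase.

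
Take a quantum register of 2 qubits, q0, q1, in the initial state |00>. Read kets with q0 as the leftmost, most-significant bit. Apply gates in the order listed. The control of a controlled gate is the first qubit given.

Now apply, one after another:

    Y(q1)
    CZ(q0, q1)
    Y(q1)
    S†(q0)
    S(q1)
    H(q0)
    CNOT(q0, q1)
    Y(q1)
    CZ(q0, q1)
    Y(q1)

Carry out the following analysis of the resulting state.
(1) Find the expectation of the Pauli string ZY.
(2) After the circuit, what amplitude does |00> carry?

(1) The observable ZY averages to 0.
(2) |00> carries amplitude sqrt(2)/2 in the final state.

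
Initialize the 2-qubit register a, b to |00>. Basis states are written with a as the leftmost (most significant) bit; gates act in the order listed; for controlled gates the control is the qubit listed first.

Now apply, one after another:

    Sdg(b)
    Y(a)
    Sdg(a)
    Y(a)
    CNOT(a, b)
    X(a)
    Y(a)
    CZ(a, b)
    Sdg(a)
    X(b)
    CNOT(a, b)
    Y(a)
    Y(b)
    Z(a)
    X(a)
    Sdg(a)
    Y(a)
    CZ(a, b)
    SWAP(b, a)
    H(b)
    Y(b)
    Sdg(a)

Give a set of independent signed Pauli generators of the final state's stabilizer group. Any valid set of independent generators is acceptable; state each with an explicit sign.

The stabilizer group can be generated by +IX, +ZI, among other valid generating sets.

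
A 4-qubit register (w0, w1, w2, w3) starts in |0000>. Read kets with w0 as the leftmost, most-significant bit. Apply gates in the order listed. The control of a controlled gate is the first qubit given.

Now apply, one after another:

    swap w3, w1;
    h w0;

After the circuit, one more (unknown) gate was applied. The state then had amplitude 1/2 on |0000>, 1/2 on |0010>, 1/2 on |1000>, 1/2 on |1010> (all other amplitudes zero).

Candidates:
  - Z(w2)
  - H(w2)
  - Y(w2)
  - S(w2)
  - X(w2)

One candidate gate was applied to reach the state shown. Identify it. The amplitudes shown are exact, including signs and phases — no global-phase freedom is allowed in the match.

It was H(w2) that produced the state shown.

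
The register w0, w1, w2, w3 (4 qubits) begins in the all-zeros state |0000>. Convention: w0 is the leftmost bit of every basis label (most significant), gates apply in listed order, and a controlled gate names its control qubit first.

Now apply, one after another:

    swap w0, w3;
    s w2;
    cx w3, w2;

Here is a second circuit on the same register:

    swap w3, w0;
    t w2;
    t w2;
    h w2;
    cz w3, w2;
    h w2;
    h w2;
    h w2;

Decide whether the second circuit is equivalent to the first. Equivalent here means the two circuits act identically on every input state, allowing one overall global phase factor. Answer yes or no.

Yes — the two circuits implement the same unitary up to a global phase.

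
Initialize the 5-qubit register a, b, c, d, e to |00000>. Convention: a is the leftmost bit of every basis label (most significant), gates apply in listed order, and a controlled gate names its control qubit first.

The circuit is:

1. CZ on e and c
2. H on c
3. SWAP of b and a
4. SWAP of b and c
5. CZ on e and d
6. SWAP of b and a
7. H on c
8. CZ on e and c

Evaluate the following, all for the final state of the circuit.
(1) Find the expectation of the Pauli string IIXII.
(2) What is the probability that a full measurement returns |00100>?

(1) In the final state, IIXII has expectation 1.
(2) The probability of measuring |00100> is 1/4.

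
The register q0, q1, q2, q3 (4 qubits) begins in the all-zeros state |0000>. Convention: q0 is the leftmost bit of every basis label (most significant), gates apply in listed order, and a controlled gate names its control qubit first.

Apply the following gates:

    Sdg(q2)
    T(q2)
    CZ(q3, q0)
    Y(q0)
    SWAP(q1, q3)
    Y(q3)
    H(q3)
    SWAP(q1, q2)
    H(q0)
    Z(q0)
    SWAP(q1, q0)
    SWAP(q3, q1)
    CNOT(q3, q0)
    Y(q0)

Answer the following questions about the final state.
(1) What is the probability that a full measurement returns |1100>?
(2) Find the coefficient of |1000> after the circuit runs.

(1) Outcome |1100> occurs with probability 1/4.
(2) The final state's coefficient on |1000> equals -I/2.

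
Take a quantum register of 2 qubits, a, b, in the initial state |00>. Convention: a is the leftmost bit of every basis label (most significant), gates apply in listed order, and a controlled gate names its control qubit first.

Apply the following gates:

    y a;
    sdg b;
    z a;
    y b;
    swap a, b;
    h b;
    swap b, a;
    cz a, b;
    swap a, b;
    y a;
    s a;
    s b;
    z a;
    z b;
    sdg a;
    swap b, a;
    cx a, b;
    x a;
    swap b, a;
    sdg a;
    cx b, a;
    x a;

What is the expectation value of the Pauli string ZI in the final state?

The expectation value of ZI is 1.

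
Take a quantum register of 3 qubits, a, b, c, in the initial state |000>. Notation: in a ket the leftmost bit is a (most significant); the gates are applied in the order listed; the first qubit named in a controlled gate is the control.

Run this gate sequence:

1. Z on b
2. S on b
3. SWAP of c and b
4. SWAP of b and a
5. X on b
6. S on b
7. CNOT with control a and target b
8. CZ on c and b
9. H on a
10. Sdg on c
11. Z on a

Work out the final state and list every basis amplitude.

After the circuit, the state carries amplitude sqrt(2)*I/2 on |010>, -sqrt(2)*I/2 on |110>, and 0 on every other basis state.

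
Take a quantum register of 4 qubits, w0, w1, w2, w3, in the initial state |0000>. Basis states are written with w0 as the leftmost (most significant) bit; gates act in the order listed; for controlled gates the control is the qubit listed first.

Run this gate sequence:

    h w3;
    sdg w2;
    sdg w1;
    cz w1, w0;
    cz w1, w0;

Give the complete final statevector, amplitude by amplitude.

The resulting statevector has amplitude sqrt(2)/2 on |0000>, sqrt(2)/2 on |0001>, and 0 on every other basis state. Key observation: gates 4-5 undo each other exactly, leaving only the rest of the circuit to track.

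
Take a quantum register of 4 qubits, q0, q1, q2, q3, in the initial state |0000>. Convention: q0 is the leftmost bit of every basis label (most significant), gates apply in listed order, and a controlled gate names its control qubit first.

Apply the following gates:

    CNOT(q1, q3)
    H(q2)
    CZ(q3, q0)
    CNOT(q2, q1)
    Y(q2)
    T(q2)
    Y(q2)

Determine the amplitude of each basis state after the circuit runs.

The final amplitudes are sqrt(2)*exp(I*pi/4)/2 on |0000>, sqrt(2)/2 on |0110>, and 0 on every other basis state.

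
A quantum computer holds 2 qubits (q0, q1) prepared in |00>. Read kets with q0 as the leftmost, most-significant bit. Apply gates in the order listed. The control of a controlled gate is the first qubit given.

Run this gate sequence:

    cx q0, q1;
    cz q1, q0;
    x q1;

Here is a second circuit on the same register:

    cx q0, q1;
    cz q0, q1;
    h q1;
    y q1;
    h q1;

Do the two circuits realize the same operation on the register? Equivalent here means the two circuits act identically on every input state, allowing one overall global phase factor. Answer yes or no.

No: there is an input state on which the two circuits produce genuinely different outputs (not merely differing by a phase).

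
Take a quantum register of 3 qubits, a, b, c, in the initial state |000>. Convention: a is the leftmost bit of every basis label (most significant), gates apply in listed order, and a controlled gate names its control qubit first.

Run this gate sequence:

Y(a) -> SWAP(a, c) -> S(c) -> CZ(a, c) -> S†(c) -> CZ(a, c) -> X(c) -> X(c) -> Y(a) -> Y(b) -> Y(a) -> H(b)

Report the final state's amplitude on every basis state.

The final amplitudes are -sqrt(2)/2 on |001>, sqrt(2)/2 on |011>, and 0 on every other basis state.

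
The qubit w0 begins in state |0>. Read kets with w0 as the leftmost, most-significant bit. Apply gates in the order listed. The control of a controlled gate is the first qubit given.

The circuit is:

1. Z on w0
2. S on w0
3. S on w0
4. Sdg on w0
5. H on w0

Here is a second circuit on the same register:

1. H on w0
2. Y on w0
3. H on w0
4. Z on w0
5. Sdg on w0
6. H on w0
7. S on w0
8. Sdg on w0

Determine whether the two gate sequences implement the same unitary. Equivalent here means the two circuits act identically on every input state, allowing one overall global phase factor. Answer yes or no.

No: there is an input state on which the two circuits produce genuinely different outputs (not merely differing by a phase).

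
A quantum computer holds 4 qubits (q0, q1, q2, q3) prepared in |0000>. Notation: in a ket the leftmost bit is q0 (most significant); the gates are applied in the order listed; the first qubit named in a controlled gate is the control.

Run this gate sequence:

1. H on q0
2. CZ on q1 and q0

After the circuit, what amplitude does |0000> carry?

The amplitude on |0000> is sqrt(2)/2.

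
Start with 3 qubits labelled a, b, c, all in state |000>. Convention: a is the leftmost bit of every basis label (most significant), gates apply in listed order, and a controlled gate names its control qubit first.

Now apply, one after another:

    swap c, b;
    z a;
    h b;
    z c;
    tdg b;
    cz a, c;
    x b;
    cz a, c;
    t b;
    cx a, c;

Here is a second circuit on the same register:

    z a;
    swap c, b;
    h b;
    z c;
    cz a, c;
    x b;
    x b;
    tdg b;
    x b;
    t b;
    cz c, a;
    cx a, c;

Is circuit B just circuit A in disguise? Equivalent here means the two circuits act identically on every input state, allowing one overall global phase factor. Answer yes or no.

Yes, they are equivalent — the unitaries differ by at most a global phase.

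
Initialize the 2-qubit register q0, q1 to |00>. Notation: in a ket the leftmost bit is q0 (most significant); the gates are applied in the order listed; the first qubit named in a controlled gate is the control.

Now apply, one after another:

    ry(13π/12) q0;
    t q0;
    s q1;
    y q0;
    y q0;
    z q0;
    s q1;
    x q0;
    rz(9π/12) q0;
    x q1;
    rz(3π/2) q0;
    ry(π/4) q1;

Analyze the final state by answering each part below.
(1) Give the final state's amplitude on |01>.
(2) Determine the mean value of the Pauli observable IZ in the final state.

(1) The amplitude on |01> is (sqrt(2) + sqrt(6) + 2*sqrt(3))*exp(I*pi/8)/8.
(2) In the final state, IZ has expectation -sqrt(2)/2.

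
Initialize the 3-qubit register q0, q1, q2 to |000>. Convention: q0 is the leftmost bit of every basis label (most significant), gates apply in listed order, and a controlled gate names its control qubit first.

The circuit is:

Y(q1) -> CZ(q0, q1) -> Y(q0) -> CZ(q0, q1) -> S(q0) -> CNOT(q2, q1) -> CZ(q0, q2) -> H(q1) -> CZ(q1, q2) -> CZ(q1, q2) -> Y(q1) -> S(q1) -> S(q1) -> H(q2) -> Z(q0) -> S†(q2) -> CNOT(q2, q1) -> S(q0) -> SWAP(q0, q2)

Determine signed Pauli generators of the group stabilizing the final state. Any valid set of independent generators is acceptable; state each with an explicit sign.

The final state is stabilized by the group generated by +YII, -IXI, -IIZ; other independent generating sets are equally valid.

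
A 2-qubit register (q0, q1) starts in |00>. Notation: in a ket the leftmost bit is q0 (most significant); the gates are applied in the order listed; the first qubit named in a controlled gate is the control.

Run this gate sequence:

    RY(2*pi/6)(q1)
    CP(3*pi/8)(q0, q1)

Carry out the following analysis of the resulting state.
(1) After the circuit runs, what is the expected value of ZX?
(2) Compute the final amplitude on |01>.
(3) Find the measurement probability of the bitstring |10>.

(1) The expectation value of ZX is sqrt(3)/2.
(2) The amplitude on |01> is 1/2.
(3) The probability of measuring |10> is 0.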